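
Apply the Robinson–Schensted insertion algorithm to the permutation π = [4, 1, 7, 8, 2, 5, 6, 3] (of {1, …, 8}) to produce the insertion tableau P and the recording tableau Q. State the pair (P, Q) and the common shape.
P = [1, 2, 3, 6] / [4, 5, 8] / [7];  Q = [1, 3, 4, 7] / [2, 5, 6] / [8];  common shape = (4, 3, 1)

Row-insert the values π_1, π_2, … into P one at a time, bumping the leftmost entry strictly greater than the inserted value down to the next row. The recording tableau Q records, in position (i, j), the step at which that cell was added to P.
  Insert 4 (step 1): P = [4];  Q = [1]
  Insert 1 (step 2): P = [1] / [4];  Q = [1] / [2]
  Insert 7 (step 3): P = [1, 7] / [4];  Q = [1, 3] / [2]
  Insert 8 (step 4): P = [1, 7, 8] / [4];  Q = [1, 3, 4] / [2]
  Insert 2 (step 5): P = [1, 2, 8] / [4, 7];  Q = [1, 3, 4] / [2, 5]
  Insert 5 (step 6): P = [1, 2, 5] / [4, 7, 8];  Q = [1, 3, 4] / [2, 5, 6]
  Insert 6 (step 7): P = [1, 2, 5, 6] / [4, 7, 8];  Q = [1, 3, 4, 7] / [2, 5, 6]
  Insert 3 (step 8): P = [1, 2, 3, 6] / [4, 5, 8] / [7];  Q = [1, 3, 4, 7] / [2, 5, 6] / [8]
Final shape: (4, 3, 1).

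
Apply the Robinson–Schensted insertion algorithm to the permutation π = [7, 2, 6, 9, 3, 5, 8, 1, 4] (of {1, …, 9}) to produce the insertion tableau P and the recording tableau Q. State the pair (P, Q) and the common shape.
P = [1, 3, 4, 8] / [2, 5] / [6, 9] / [7];  Q = [1, 3, 4, 7] / [2, 6] / [5, 9] / [8];  common shape = (4, 2, 2, 1)

Row-insert the values π_1, π_2, … into P one at a time, bumping the leftmost entry strictly greater than the inserted value down to the next row. The recording tableau Q records, in position (i, j), the step at which that cell was added to P.
  Insert 7 (step 1): P = [7];  Q = [1]
  Insert 2 (step 2): P = [2] / [7];  Q = [1] / [2]
  Insert 6 (step 3): P = [2, 6] / [7];  Q = [1, 3] / [2]
  Insert 9 (step 4): P = [2, 6, 9] / [7];  Q = [1, 3, 4] / [2]
  Insert 3 (step 5): P = [2, 3, 9] / [6] / [7];  Q = [1, 3, 4] / [2] / [5]
  Insert 5 (step 6): P = [2, 3, 5] / [6, 9] / [7];  Q = [1, 3, 4] / [2, 6] / [5]
  Insert 8 (step 7): P = [2, 3, 5, 8] / [6, 9] / [7];  Q = [1, 3, 4, 7] / [2, 6] / [5]
  Insert 1 (step 8): P = [1, 3, 5, 8] / [2, 9] / [6] / [7];  Q = [1, 3, 4, 7] / [2, 6] / [5] / [8]
  Insert 4 (step 9): P = [1, 3, 4, 8] / [2, 5] / [6, 9] / [7];  Q = [1, 3, 4, 7] / [2, 6] / [5, 9] / [8]
Final shape: (4, 2, 2, 1).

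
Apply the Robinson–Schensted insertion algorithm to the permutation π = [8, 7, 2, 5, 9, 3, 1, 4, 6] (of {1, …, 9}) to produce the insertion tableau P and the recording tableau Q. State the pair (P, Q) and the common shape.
P = [1, 3, 4, 6] / [2, 9] / [5] / [7] / [8];  Q = [1, 4, 5, 9] / [2, 8] / [3] / [6] / [7];  common shape = (4, 2, 1, 1, 1)

Row-insert the values π_1, π_2, … into P one at a time, bumping the leftmost entry strictly greater than the inserted value down to the next row. The recording tableau Q records, in position (i, j), the step at which that cell was added to P.
  Insert 8 (step 1): P = [8];  Q = [1]
  Insert 7 (step 2): P = [7] / [8];  Q = [1] / [2]
  Insert 2 (step 3): P = [2] / [7] / [8];  Q = [1] / [2] / [3]
  Insert 5 (step 4): P = [2, 5] / [7] / [8];  Q = [1, 4] / [2] / [3]
  Insert 9 (step 5): P = [2, 5, 9] / [7] / [8];  Q = [1, 4, 5] / [2] / [3]
  Insert 3 (step 6): P = [2, 3, 9] / [5] / [7] / [8];  Q = [1, 4, 5] / [2] / [3] / [6]
  Insert 1 (step 7): P = [1, 3, 9] / [2] / [5] / [7] / [8];  Q = [1, 4, 5] / [2] / [3] / [6] / [7]
  Insert 4 (step 8): P = [1, 3, 4] / [2, 9] / [5] / [7] / [8];  Q = [1, 4, 5] / [2, 8] / [3] / [6] / [7]
  Insert 6 (step 9): P = [1, 3, 4, 6] / [2, 9] / [5] / [7] / [8];  Q = [1, 4, 5, 9] / [2, 8] / [3] / [6] / [7]
Final shape: (4, 2, 1, 1, 1).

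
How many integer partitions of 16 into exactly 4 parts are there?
p(16, 4 parts) = 34

Partitions of n into exactly k parts ↔ partitions of n − k into at most k parts (subtract 1 from each part). For n = 16, k = 4, the partitions are: 13+1+1+1, 12+2+1+1, 11+3+1+1, 11+2+2+1, 10+4+1+1, 10+3+2+1, 10+2+2+2, 9+5+1+1, 9+4+2+1, 9+3+3+1, 9+3+2+2, 8+6+1+1, 8+5+2+1, 8+4+3+1, 8+4+2+2, 8+3+3+2, 7+7+1+1, 7+6+2+1, 7+5+3+1, 7+5+2+2, 7+4+4+1, 7+4+3+2, 7+3+3+3, 6+6+3+1, 6+6+2+2, 6+5+4+1, 6+5+3+2, 6+4+4+2, 6+4+3+3, 5+5+5+1, … (34 total). Count = 34.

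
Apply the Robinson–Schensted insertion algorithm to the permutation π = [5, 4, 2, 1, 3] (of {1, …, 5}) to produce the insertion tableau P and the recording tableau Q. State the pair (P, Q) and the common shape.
P = [1, 3] / [2] / [4] / [5];  Q = [1, 5] / [2] / [3] / [4];  common shape = (2, 1, 1, 1)

Row-insert the values π_1, π_2, … into P one at a time, bumping the leftmost entry strictly greater than the inserted value down to the next row. The recording tableau Q records, in position (i, j), the step at which that cell was added to P.
  Insert 5 (step 1): P = [5];  Q = [1]
  Insert 4 (step 2): P = [4] / [5];  Q = [1] / [2]
  Insert 2 (step 3): P = [2] / [4] / [5];  Q = [1] / [2] / [3]
  Insert 1 (step 4): P = [1] / [2] / [4] / [5];  Q = [1] / [2] / [3] / [4]
  Insert 3 (step 5): P = [1, 3] / [2] / [4] / [5];  Q = [1, 5] / [2] / [3] / [4]
Final shape: (2, 1, 1, 1).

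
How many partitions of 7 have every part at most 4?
p(7, parts ≤ 4) = 11

Partitions of 7 with all parts ≤ 4: 4+3, 4+2+1, 4+1+1+1, 3+3+1, 3+2+2, 3+2+1+1, 3+1+1+1+1, 2+2+2+1, 2+2+1+1+1, 2+1+1+1+1+1, 1+1+1+1+1+1+1. Count = 11.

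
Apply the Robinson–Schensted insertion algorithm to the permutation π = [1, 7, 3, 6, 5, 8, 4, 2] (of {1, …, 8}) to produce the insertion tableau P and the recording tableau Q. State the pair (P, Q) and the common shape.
P = [1, 2, 4, 8] / [3] / [5] / [6] / [7];  Q = [1, 2, 4, 6] / [3] / [5] / [7] / [8];  common shape = (4, 1, 1, 1, 1)

Row-insert the values π_1, π_2, … into P one at a time, bumping the leftmost entry strictly greater than the inserted value down to the next row. The recording tableau Q records, in position (i, j), the step at which that cell was added to P.
  Insert 1 (step 1): P = [1];  Q = [1]
  Insert 7 (step 2): P = [1, 7];  Q = [1, 2]
  Insert 3 (step 3): P = [1, 3] / [7];  Q = [1, 2] / [3]
  Insert 6 (step 4): P = [1, 3, 6] / [7];  Q = [1, 2, 4] / [3]
  Insert 5 (step 5): P = [1, 3, 5] / [6] / [7];  Q = [1, 2, 4] / [3] / [5]
  Insert 8 (step 6): P = [1, 3, 5, 8] / [6] / [7];  Q = [1, 2, 4, 6] / [3] / [5]
  Insert 4 (step 7): P = [1, 3, 4, 8] / [5] / [6] / [7];  Q = [1, 2, 4, 6] / [3] / [5] / [7]
  Insert 2 (step 8): P = [1, 2, 4, 8] / [3] / [5] / [6] / [7];  Q = [1, 2, 4, 6] / [3] / [5] / [7] / [8]
Final shape: (4, 1, 1, 1, 1).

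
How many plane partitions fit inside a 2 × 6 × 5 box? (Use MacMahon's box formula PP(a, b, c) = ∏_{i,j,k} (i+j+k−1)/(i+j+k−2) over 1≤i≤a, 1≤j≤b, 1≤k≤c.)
PP(2, 6, 5) = 60984

Evaluate the triple product over i = 1..2, j = 1..6, k = 1..5. The factors are (2/1) · (3/2) · (4/3) · (5/4) · (6/5) · (3/2) · (4/3) · (5/4) · … (60 factors total). The numerators and denominators telescope so the product is an integer; carrying out the multiplication exactly gives PP(2, 6, 5) = 60984.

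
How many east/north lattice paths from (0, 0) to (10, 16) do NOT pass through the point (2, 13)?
Number of paths = 5294410

Total paths from (0, 0) to (10, 16): C(26, 10) = 5311735. Paths through (2, 13): (paths (0, 0) → (2, 13)) × (paths (2, 13) → (10, 16)) = C(15, 2) · C(11, 8) = 105 · 165 = 17325. Avoidance count = 5311735 − 17325 = 5294410.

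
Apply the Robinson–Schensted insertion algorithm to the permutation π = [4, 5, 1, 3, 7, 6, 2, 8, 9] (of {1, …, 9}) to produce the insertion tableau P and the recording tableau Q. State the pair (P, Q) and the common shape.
P = [1, 2, 6, 8, 9] / [3, 5, 7] / [4];  Q = [1, 2, 5, 8, 9] / [3, 4, 6] / [7];  common shape = (5, 3, 1)

Row-insert the values π_1, π_2, … into P one at a time, bumping the leftmost entry strictly greater than the inserted value down to the next row. The recording tableau Q records, in position (i, j), the step at which that cell was added to P.
  Insert 4 (step 1): P = [4];  Q = [1]
  Insert 5 (step 2): P = [4, 5];  Q = [1, 2]
  Insert 1 (step 3): P = [1, 5] / [4];  Q = [1, 2] / [3]
  Insert 3 (step 4): P = [1, 3] / [4, 5];  Q = [1, 2] / [3, 4]
  Insert 7 (step 5): P = [1, 3, 7] / [4, 5];  Q = [1, 2, 5] / [3, 4]
  Insert 6 (step 6): P = [1, 3, 6] / [4, 5, 7];  Q = [1, 2, 5] / [3, 4, 6]
  Insert 2 (step 7): P = [1, 2, 6] / [3, 5, 7] / [4];  Q = [1, 2, 5] / [3, 4, 6] / [7]
  Insert 8 (step 8): P = [1, 2, 6, 8] / [3, 5, 7] / [4];  Q = [1, 2, 5, 8] / [3, 4, 6] / [7]
  Insert 9 (step 9): P = [1, 2, 6, 8, 9] / [3, 5, 7] / [4];  Q = [1, 2, 5, 8, 9] / [3, 4, 6] / [7]
Final shape: (5, 3, 1).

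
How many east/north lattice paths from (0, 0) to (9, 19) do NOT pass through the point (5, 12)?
Number of paths = 4864860

Total paths from (0, 0) to (9, 19): C(28, 9) = 6906900. Paths through (5, 12): (paths (0, 0) → (5, 12)) × (paths (5, 12) → (9, 19)) = C(17, 5) · C(11, 4) = 6188 · 330 = 2042040. Avoidance count = 6906900 − 2042040 = 4864860.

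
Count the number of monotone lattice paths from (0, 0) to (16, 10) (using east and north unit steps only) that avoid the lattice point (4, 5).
Number of paths = 4532047

Total paths from (0, 0) to (16, 10): C(26, 16) = 5311735. Paths through (4, 5): (paths (0, 0) → (4, 5)) × (paths (4, 5) → (16, 10)) = C(9, 4) · C(17, 12) = 126 · 6188 = 779688. Avoidance count = 5311735 − 779688 = 4532047.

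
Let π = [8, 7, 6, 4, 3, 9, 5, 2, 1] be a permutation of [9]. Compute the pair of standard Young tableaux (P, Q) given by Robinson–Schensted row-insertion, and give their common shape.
P = [1, 5] / [2, 9] / [3] / [4] / [6] / [7] / [8];  Q = [1, 6] / [2, 7] / [3] / [4] / [5] / [8] / [9];  common shape = (2, 2, 1, 1, 1, 1, 1)

Row-insert the values π_1, π_2, … into P one at a time, bumping the leftmost entry strictly greater than the inserted value down to the next row. The recording tableau Q records, in position (i, j), the step at which that cell was added to P.
  Insert 8 (step 1): P = [8];  Q = [1]
  Insert 7 (step 2): P = [7] / [8];  Q = [1] / [2]
  Insert 6 (step 3): P = [6] / [7] / [8];  Q = [1] / [2] / [3]
  Insert 4 (step 4): P = [4] / [6] / [7] / [8];  Q = [1] / [2] / [3] / [4]
  Insert 3 (step 5): P = [3] / [4] / [6] / [7] / [8];  Q = [1] / [2] / [3] / [4] / [5]
  Insert 9 (step 6): P = [3, 9] / [4] / [6] / [7] / [8];  Q = [1, 6] / [2] / [3] / [4] / [5]
  Insert 5 (step 7): P = [3, 5] / [4, 9] / [6] / [7] / [8];  Q = [1, 6] / [2, 7] / [3] / [4] / [5]
  Insert 2 (step 8): P = [2, 5] / [3, 9] / [4] / [6] / [7] / [8];  Q = [1, 6] / [2, 7] / [3] / [4] / [5] / [8]
  Insert 1 (step 9): P = [1, 5] / [2, 9] / [3] / [4] / [6] / [7] / [8];  Q = [1, 6] / [2, 7] / [3] / [4] / [5] / [8] / [9]
Final shape: (2, 2, 1, 1, 1, 1, 1).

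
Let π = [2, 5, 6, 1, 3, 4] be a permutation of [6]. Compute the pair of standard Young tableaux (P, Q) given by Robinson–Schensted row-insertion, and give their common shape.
P = [1, 3, 4] / [2, 5, 6];  Q = [1, 2, 3] / [4, 5, 6];  common shape = (3, 3)

Row-insert the values π_1, π_2, … into P one at a time, bumping the leftmost entry strictly greater than the inserted value down to the next row. The recording tableau Q records, in position (i, j), the step at which that cell was added to P.
  Insert 2 (step 1): P = [2];  Q = [1]
  Insert 5 (step 2): P = [2, 5];  Q = [1, 2]
  Insert 6 (step 3): P = [2, 5, 6];  Q = [1, 2, 3]
  Insert 1 (step 4): P = [1, 5, 6] / [2];  Q = [1, 2, 3] / [4]
  Insert 3 (step 5): P = [1, 3, 6] / [2, 5];  Q = [1, 2, 3] / [4, 5]
  Insert 4 (step 6): P = [1, 3, 4] / [2, 5, 6];  Q = [1, 2, 3] / [4, 5, 6]
Final shape: (3, 3).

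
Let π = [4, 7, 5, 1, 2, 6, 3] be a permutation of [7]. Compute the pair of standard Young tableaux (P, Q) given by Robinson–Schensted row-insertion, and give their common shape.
P = [1, 2, 3] / [4, 5, 6] / [7];  Q = [1, 2, 6] / [3, 5, 7] / [4];  common shape = (3, 3, 1)

Row-insert the values π_1, π_2, … into P one at a time, bumping the leftmost entry strictly greater than the inserted value down to the next row. The recording tableau Q records, in position (i, j), the step at which that cell was added to P.
  Insert 4 (step 1): P = [4];  Q = [1]
  Insert 7 (step 2): P = [4, 7];  Q = [1, 2]
  Insert 5 (step 3): P = [4, 5] / [7];  Q = [1, 2] / [3]
  Insert 1 (step 4): P = [1, 5] / [4] / [7];  Q = [1, 2] / [3] / [4]
  Insert 2 (step 5): P = [1, 2] / [4, 5] / [7];  Q = [1, 2] / [3, 5] / [4]
  Insert 6 (step 6): P = [1, 2, 6] / [4, 5] / [7];  Q = [1, 2, 6] / [3, 5] / [4]
  Insert 3 (step 7): P = [1, 2, 3] / [4, 5, 6] / [7];  Q = [1, 2, 6] / [3, 5, 7] / [4]
Final shape: (3, 3, 1).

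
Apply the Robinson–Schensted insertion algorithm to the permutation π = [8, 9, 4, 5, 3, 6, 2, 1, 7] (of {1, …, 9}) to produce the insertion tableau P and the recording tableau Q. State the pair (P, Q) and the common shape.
P = [1, 5, 6, 7] / [2, 9] / [3] / [4] / [8];  Q = [1, 2, 6, 9] / [3, 4] / [5] / [7] / [8];  common shape = (4, 2, 1, 1, 1)

Row-insert the values π_1, π_2, … into P one at a time, bumping the leftmost entry strictly greater than the inserted value down to the next row. The recording tableau Q records, in position (i, j), the step at which that cell was added to P.
  Insert 8 (step 1): P = [8];  Q = [1]
  Insert 9 (step 2): P = [8, 9];  Q = [1, 2]
  Insert 4 (step 3): P = [4, 9] / [8];  Q = [1, 2] / [3]
  Insert 5 (step 4): P = [4, 5] / [8, 9];  Q = [1, 2] / [3, 4]
  Insert 3 (step 5): P = [3, 5] / [4, 9] / [8];  Q = [1, 2] / [3, 4] / [5]
  Insert 6 (step 6): P = [3, 5, 6] / [4, 9] / [8];  Q = [1, 2, 6] / [3, 4] / [5]
  Insert 2 (step 7): P = [2, 5, 6] / [3, 9] / [4] / [8];  Q = [1, 2, 6] / [3, 4] / [5] / [7]
  Insert 1 (step 8): P = [1, 5, 6] / [2, 9] / [3] / [4] / [8];  Q = [1, 2, 6] / [3, 4] / [5] / [7] / [8]
  Insert 7 (step 9): P = [1, 5, 6, 7] / [2, 9] / [3] / [4] / [8];  Q = [1, 2, 6, 9] / [3, 4] / [5] / [7] / [8]
Final shape: (4, 2, 1, 1, 1).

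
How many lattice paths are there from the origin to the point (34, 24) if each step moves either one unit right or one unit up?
Number of paths = 12832205713993575

A monotone lattice path from (0, 0) to (34, 24) consists of 34 east steps and 24 north steps in some order, so it is determined by which 34 of the 58 steps are east. The count is C(58, 34) = 12832205713993575.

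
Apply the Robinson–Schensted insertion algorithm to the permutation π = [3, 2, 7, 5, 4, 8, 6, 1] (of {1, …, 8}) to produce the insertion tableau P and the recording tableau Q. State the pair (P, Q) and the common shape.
P = [1, 4, 6] / [2, 5, 8] / [3] / [7];  Q = [1, 3, 6] / [2, 4, 7] / [5] / [8];  common shape = (3, 3, 1, 1)

Row-insert the values π_1, π_2, … into P one at a time, bumping the leftmost entry strictly greater than the inserted value down to the next row. The recording tableau Q records, in position (i, j), the step at which that cell was added to P.
  Insert 3 (step 1): P = [3];  Q = [1]
  Insert 2 (step 2): P = [2] / [3];  Q = [1] / [2]
  Insert 7 (step 3): P = [2, 7] / [3];  Q = [1, 3] / [2]
  Insert 5 (step 4): P = [2, 5] / [3, 7];  Q = [1, 3] / [2, 4]
  Insert 4 (step 5): P = [2, 4] / [3, 5] / [7];  Q = [1, 3] / [2, 4] / [5]
  Insert 8 (step 6): P = [2, 4, 8] / [3, 5] / [7];  Q = [1, 3, 6] / [2, 4] / [5]
  Insert 6 (step 7): P = [2, 4, 6] / [3, 5, 8] / [7];  Q = [1, 3, 6] / [2, 4, 7] / [5]
  Insert 1 (step 8): P = [1, 4, 6] / [2, 5, 8] / [3] / [7];  Q = [1, 3, 6] / [2, 4, 7] / [5] / [8]
Final shape: (3, 3, 1, 1).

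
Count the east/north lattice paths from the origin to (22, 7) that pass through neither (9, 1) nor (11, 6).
Number of paths = 1143468

Inclusion–exclusion. Total paths: C(29, 22) = 1560780. Through P₁: C(10, 9)·C(19, 13) = 271320. Through P₂: C(17, 11)·C(12, 11) = 148512. Since P₁ is strictly southwest of P₂, a monotone path through both must visit P₁ then P₂; paths through both = C(10, 9)·C(7, 2)·C(12, 11) = 2520. Avoid both = 1560780 − 271320 − 148512 + 2520 = 1143468.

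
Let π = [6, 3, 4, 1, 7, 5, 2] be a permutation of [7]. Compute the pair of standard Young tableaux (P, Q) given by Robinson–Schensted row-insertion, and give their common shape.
P = [1, 2, 5] / [3, 4] / [6, 7];  Q = [1, 3, 5] / [2, 6] / [4, 7];  common shape = (3, 2, 2)

Row-insert the values π_1, π_2, … into P one at a time, bumping the leftmost entry strictly greater than the inserted value down to the next row. The recording tableau Q records, in position (i, j), the step at which that cell was added to P.
  Insert 6 (step 1): P = [6];  Q = [1]
  Insert 3 (step 2): P = [3] / [6];  Q = [1] / [2]
  Insert 4 (step 3): P = [3, 4] / [6];  Q = [1, 3] / [2]
  Insert 1 (step 4): P = [1, 4] / [3] / [6];  Q = [1, 3] / [2] / [4]
  Insert 7 (step 5): P = [1, 4, 7] / [3] / [6];  Q = [1, 3, 5] / [2] / [4]
  Insert 5 (step 6): P = [1, 4, 5] / [3, 7] / [6];  Q = [1, 3, 5] / [2, 6] / [4]
  Insert 2 (step 7): P = [1, 2, 5] / [3, 4] / [6, 7];  Q = [1, 3, 5] / [2, 6] / [4, 7]
Final shape: (3, 2, 2).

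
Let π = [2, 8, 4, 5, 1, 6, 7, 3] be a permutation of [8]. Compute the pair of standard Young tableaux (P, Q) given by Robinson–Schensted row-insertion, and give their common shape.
P = [1, 3, 5, 6, 7] / [2, 4] / [8];  Q = [1, 2, 4, 6, 7] / [3, 8] / [5];  common shape = (5, 2, 1)

Row-insert the values π_1, π_2, … into P one at a time, bumping the leftmost entry strictly greater than the inserted value down to the next row. The recording tableau Q records, in position (i, j), the step at which that cell was added to P.
  Insert 2 (step 1): P = [2];  Q = [1]
  Insert 8 (step 2): P = [2, 8];  Q = [1, 2]
  Insert 4 (step 3): P = [2, 4] / [8];  Q = [1, 2] / [3]
  Insert 5 (step 4): P = [2, 4, 5] / [8];  Q = [1, 2, 4] / [3]
  Insert 1 (step 5): P = [1, 4, 5] / [2] / [8];  Q = [1, 2, 4] / [3] / [5]
  Insert 6 (step 6): P = [1, 4, 5, 6] / [2] / [8];  Q = [1, 2, 4, 6] / [3] / [5]
  Insert 7 (step 7): P = [1, 4, 5, 6, 7] / [2] / [8];  Q = [1, 2, 4, 6, 7] / [3] / [5]
  Insert 3 (step 8): P = [1, 3, 5, 6, 7] / [2, 4] / [8];  Q = [1, 2, 4, 6, 7] / [3, 8] / [5]
Final shape: (5, 2, 1).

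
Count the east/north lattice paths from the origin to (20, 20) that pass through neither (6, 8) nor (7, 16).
Number of paths = 108325306320

Inclusion–exclusion. Total paths: C(40, 20) = 137846528820. Through P₁: C(14, 6)·C(26, 14) = 29002073100. Through P₂: C(23, 7)·C(17, 13) = 583473660. Since P₁ is strictly southwest of P₂, a monotone path through both must visit P₁ then P₂; paths through both = C(14, 6)·C(9, 1)·C(17, 13) = 64324260. Avoid both = 137846528820 − 29002073100 − 583473660 + 64324260 = 108325306320.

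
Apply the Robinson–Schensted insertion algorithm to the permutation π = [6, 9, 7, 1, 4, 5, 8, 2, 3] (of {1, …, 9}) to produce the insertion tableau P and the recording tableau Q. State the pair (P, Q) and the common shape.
P = [1, 2, 3, 8] / [4, 5] / [6, 7] / [9];  Q = [1, 2, 6, 7] / [3, 5] / [4, 9] / [8];  common shape = (4, 2, 2, 1)

Row-insert the values π_1, π_2, … into P one at a time, bumping the leftmost entry strictly greater than the inserted value down to the next row. The recording tableau Q records, in position (i, j), the step at which that cell was added to P.
  Insert 6 (step 1): P = [6];  Q = [1]
  Insert 9 (step 2): P = [6, 9];  Q = [1, 2]
  Insert 7 (step 3): P = [6, 7] / [9];  Q = [1, 2] / [3]
  Insert 1 (step 4): P = [1, 7] / [6] / [9];  Q = [1, 2] / [3] / [4]
  Insert 4 (step 5): P = [1, 4] / [6, 7] / [9];  Q = [1, 2] / [3, 5] / [4]
  Insert 5 (step 6): P = [1, 4, 5] / [6, 7] / [9];  Q = [1, 2, 6] / [3, 5] / [4]
  Insert 8 (step 7): P = [1, 4, 5, 8] / [6, 7] / [9];  Q = [1, 2, 6, 7] / [3, 5] / [4]
  Insert 2 (step 8): P = [1, 2, 5, 8] / [4, 7] / [6] / [9];  Q = [1, 2, 6, 7] / [3, 5] / [4] / [8]
  Insert 3 (step 9): P = [1, 2, 3, 8] / [4, 5] / [6, 7] / [9];  Q = [1, 2, 6, 7] / [3, 5] / [4, 9] / [8]
Final shape: (4, 2, 2, 1).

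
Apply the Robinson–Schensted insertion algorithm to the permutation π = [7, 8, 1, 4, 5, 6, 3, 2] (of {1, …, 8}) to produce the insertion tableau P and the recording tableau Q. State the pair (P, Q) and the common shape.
P = [1, 2, 5, 6] / [3, 8] / [4] / [7];  Q = [1, 2, 5, 6] / [3, 4] / [7] / [8];  common shape = (4, 2, 1, 1)

Row-insert the values π_1, π_2, … into P one at a time, bumping the leftmost entry strictly greater than the inserted value down to the next row. The recording tableau Q records, in position (i, j), the step at which that cell was added to P.
  Insert 7 (step 1): P = [7];  Q = [1]
  Insert 8 (step 2): P = [7, 8];  Q = [1, 2]
  Insert 1 (step 3): P = [1, 8] / [7];  Q = [1, 2] / [3]
  Insert 4 (step 4): P = [1, 4] / [7, 8];  Q = [1, 2] / [3, 4]
  Insert 5 (step 5): P = [1, 4, 5] / [7, 8];  Q = [1, 2, 5] / [3, 4]
  Insert 6 (step 6): P = [1, 4, 5, 6] / [7, 8];  Q = [1, 2, 5, 6] / [3, 4]
  Insert 3 (step 7): P = [1, 3, 5, 6] / [4, 8] / [7];  Q = [1, 2, 5, 6] / [3, 4] / [7]
  Insert 2 (step 8): P = [1, 2, 5, 6] / [3, 8] / [4] / [7];  Q = [1, 2, 5, 6] / [3, 4] / [7] / [8]
Final shape: (4, 2, 1, 1).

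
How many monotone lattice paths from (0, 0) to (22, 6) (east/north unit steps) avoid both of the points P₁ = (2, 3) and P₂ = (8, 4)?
Number of paths = 308030

Inclusion–exclusion. Total paths: C(28, 22) = 376740. Through P₁: C(5, 2)·C(23, 20) = 17710. Through P₂: C(12, 8)·C(16, 14) = 59400. Since P₁ is strictly southwest of P₂, a monotone path through both must visit P₁ then P₂; paths through both = C(5, 2)·C(7, 6)·C(16, 14) = 8400. Avoid both = 376740 − 17710 − 59400 + 8400 = 308030.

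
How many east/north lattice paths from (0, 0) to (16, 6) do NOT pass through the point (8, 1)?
Number of paths = 63030

Total paths from (0, 0) to (16, 6): C(22, 16) = 74613. Paths through (8, 1): (paths (0, 0) → (8, 1)) × (paths (8, 1) → (16, 6)) = C(9, 8) · C(13, 8) = 9 · 1287 = 11583. Avoidance count = 74613 − 11583 = 63030.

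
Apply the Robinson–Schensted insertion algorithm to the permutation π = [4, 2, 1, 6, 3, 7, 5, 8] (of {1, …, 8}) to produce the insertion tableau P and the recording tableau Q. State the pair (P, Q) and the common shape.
P = [1, 3, 5, 8] / [2, 6, 7] / [4];  Q = [1, 4, 6, 8] / [2, 5, 7] / [3];  common shape = (4, 3, 1)

Row-insert the values π_1, π_2, … into P one at a time, bumping the leftmost entry strictly greater than the inserted value down to the next row. The recording tableau Q records, in position (i, j), the step at which that cell was added to P.
  Insert 4 (step 1): P = [4];  Q = [1]
  Insert 2 (step 2): P = [2] / [4];  Q = [1] / [2]
  Insert 1 (step 3): P = [1] / [2] / [4];  Q = [1] / [2] / [3]
  Insert 6 (step 4): P = [1, 6] / [2] / [4];  Q = [1, 4] / [2] / [3]
  Insert 3 (step 5): P = [1, 3] / [2, 6] / [4];  Q = [1, 4] / [2, 5] / [3]
  Insert 7 (step 6): P = [1, 3, 7] / [2, 6] / [4];  Q = [1, 4, 6] / [2, 5] / [3]
  Insert 5 (step 7): P = [1, 3, 5] / [2, 6, 7] / [4];  Q = [1, 4, 6] / [2, 5, 7] / [3]
  Insert 8 (step 8): P = [1, 3, 5, 8] / [2, 6, 7] / [4];  Q = [1, 4, 6, 8] / [2, 5, 7] / [3]
Final shape: (4, 3, 1).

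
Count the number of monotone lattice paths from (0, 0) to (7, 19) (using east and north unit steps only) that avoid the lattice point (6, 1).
Number of paths = 657667

Total paths from (0, 0) to (7, 19): C(26, 7) = 657800. Paths through (6, 1): (paths (0, 0) → (6, 1)) × (paths (6, 1) → (7, 19)) = C(7, 6) · C(19, 1) = 7 · 19 = 133. Avoidance count = 657800 − 133 = 657667.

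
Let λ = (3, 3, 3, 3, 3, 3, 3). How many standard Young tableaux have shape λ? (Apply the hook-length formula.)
# SYT of shape (3, 3, 3, 3, 3, 3, 3) = 1385670

Hook-length formula: f^λ = n! / Π hook(c), product over all cells c of the Young diagram. For λ = (3, 3, 3, 3, 3, 3, 3), n = 21 boxes. Hook lengths by row (left-to-right, top-to-bottom): [9, 8, 7]; [8, 7, 6]; [7, 6, 5]; [6, 5, 4]; [5, 4, 3]; [4, 3, 2]; [3, 2, 1]. Product of hooks = 36870930432000. So f^λ = 21! / 36870930432000 = 51090942171709440000 / 36870930432000 = 1385670.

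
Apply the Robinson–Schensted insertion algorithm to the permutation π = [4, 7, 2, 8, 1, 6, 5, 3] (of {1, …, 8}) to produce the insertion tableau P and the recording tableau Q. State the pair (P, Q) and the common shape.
P = [1, 3, 8] / [2, 5] / [4, 6] / [7];  Q = [1, 2, 4] / [3, 6] / [5, 7] / [8];  common shape = (3, 2, 2, 1)

Row-insert the values π_1, π_2, … into P one at a time, bumping the leftmost entry strictly greater than the inserted value down to the next row. The recording tableau Q records, in position (i, j), the step at which that cell was added to P.
  Insert 4 (step 1): P = [4];  Q = [1]
  Insert 7 (step 2): P = [4, 7];  Q = [1, 2]
  Insert 2 (step 3): P = [2, 7] / [4];  Q = [1, 2] / [3]
  Insert 8 (step 4): P = [2, 7, 8] / [4];  Q = [1, 2, 4] / [3]
  Insert 1 (step 5): P = [1, 7, 8] / [2] / [4];  Q = [1, 2, 4] / [3] / [5]
  Insert 6 (step 6): P = [1, 6, 8] / [2, 7] / [4];  Q = [1, 2, 4] / [3, 6] / [5]
  Insert 5 (step 7): P = [1, 5, 8] / [2, 6] / [4, 7];  Q = [1, 2, 4] / [3, 6] / [5, 7]
  Insert 3 (step 8): P = [1, 3, 8] / [2, 5] / [4, 6] / [7];  Q = [1, 2, 4] / [3, 6] / [5, 7] / [8]
Final shape: (3, 2, 2, 1).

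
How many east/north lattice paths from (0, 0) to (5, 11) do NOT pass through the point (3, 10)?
Number of paths = 3510

Total paths from (0, 0) to (5, 11): C(16, 5) = 4368. Paths through (3, 10): (paths (0, 0) → (3, 10)) × (paths (3, 10) → (5, 11)) = C(13, 3) · C(3, 2) = 286 · 3 = 858. Avoidance count = 4368 − 858 = 3510.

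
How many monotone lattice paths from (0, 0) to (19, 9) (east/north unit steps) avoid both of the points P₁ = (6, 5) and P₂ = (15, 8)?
Number of paths = 3863970

Inclusion–exclusion. Total paths: C(28, 19) = 6906900. Through P₁: C(11, 6)·C(17, 13) = 1099560. Through P₂: C(23, 15)·C(5, 4) = 2451570. Since P₁ is strictly southwest of P₂, a monotone path through both must visit P₁ then P₂; paths through both = C(11, 6)·C(12, 9)·C(5, 4) = 508200. Avoid both = 6906900 − 1099560 − 2451570 + 508200 = 3863970.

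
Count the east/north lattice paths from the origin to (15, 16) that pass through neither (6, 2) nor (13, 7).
Number of paths = 274614955

Inclusion–exclusion. Total paths: C(31, 15) = 300540195. Through P₁: C(8, 6)·C(23, 9) = 22881320. Through P₂: C(20, 13)·C(11, 2) = 4263600. Since P₁ is strictly southwest of P₂, a monotone path through both must visit P₁ then P₂; paths through both = C(8, 6)·C(12, 7)·C(11, 2) = 1219680. Avoid both = 300540195 − 22881320 − 4263600 + 1219680 = 274614955.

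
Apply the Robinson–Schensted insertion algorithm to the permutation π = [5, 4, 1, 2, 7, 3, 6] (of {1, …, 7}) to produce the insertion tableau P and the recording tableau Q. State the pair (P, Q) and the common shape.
P = [1, 2, 3, 6] / [4, 7] / [5];  Q = [1, 4, 5, 7] / [2, 6] / [3];  common shape = (4, 2, 1)

Row-insert the values π_1, π_2, … into P one at a time, bumping the leftmost entry strictly greater than the inserted value down to the next row. The recording tableau Q records, in position (i, j), the step at which that cell was added to P.
  Insert 5 (step 1): P = [5];  Q = [1]
  Insert 4 (step 2): P = [4] / [5];  Q = [1] / [2]
  Insert 1 (step 3): P = [1] / [4] / [5];  Q = [1] / [2] / [3]
  Insert 2 (step 4): P = [1, 2] / [4] / [5];  Q = [1, 4] / [2] / [3]
  Insert 7 (step 5): P = [1, 2, 7] / [4] / [5];  Q = [1, 4, 5] / [2] / [3]
  Insert 3 (step 6): P = [1, 2, 3] / [4, 7] / [5];  Q = [1, 4, 5] / [2, 6] / [3]
  Insert 6 (step 7): P = [1, 2, 3, 6] / [4, 7] / [5];  Q = [1, 4, 5, 7] / [2, 6] / [3]
Final shape: (4, 2, 1).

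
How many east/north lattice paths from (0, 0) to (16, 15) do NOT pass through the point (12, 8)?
Number of paths = 258970095

Total paths from (0, 0) to (16, 15): C(31, 16) = 300540195. Paths through (12, 8): (paths (0, 0) → (12, 8)) × (paths (12, 8) → (16, 15)) = C(20, 12) · C(11, 4) = 125970 · 330 = 41570100. Avoidance count = 300540195 − 41570100 = 258970095.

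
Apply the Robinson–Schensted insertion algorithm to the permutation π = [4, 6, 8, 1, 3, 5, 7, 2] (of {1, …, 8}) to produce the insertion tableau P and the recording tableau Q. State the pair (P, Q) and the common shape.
P = [1, 2, 5, 7] / [3, 6, 8] / [4];  Q = [1, 2, 3, 7] / [4, 5, 6] / [8];  common shape = (4, 3, 1)

Row-insert the values π_1, π_2, … into P one at a time, bumping the leftmost entry strictly greater than the inserted value down to the next row. The recording tableau Q records, in position (i, j), the step at which that cell was added to P.
  Insert 4 (step 1): P = [4];  Q = [1]
  Insert 6 (step 2): P = [4, 6];  Q = [1, 2]
  Insert 8 (step 3): P = [4, 6, 8];  Q = [1, 2, 3]
  Insert 1 (step 4): P = [1, 6, 8] / [4];  Q = [1, 2, 3] / [4]
  Insert 3 (step 5): P = [1, 3, 8] / [4, 6];  Q = [1, 2, 3] / [4, 5]
  Insert 5 (step 6): P = [1, 3, 5] / [4, 6, 8];  Q = [1, 2, 3] / [4, 5, 6]
  Insert 7 (step 7): P = [1, 3, 5, 7] / [4, 6, 8];  Q = [1, 2, 3, 7] / [4, 5, 6]
  Insert 2 (step 8): P = [1, 2, 5, 7] / [3, 6, 8] / [4];  Q = [1, 2, 3, 7] / [4, 5, 6] / [8]
Final shape: (4, 3, 1).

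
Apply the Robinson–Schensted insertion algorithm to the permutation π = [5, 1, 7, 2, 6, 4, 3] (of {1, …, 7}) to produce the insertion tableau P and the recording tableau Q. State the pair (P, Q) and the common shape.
P = [1, 2, 3] / [4, 6] / [5] / [7];  Q = [1, 3, 5] / [2, 4] / [6] / [7];  common shape = (3, 2, 1, 1)

Row-insert the values π_1, π_2, … into P one at a time, bumping the leftmost entry strictly greater than the inserted value down to the next row. The recording tableau Q records, in position (i, j), the step at which that cell was added to P.
  Insert 5 (step 1): P = [5];  Q = [1]
  Insert 1 (step 2): P = [1] / [5];  Q = [1] / [2]
  Insert 7 (step 3): P = [1, 7] / [5];  Q = [1, 3] / [2]
  Insert 2 (step 4): P = [1, 2] / [5, 7];  Q = [1, 3] / [2, 4]
  Insert 6 (step 5): P = [1, 2, 6] / [5, 7];  Q = [1, 3, 5] / [2, 4]
  Insert 4 (step 6): P = [1, 2, 4] / [5, 6] / [7];  Q = [1, 3, 5] / [2, 4] / [6]
  Insert 3 (step 7): P = [1, 2, 3] / [4, 6] / [5] / [7];  Q = [1, 3, 5] / [2, 4] / [6] / [7]
Final shape: (3, 2, 1, 1).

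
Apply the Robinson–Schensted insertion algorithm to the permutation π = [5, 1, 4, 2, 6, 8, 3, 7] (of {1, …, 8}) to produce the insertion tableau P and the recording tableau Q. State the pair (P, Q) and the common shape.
P = [1, 2, 3, 7] / [4, 6, 8] / [5];  Q = [1, 3, 5, 6] / [2, 7, 8] / [4];  common shape = (4, 3, 1)

Row-insert the values π_1, π_2, … into P one at a time, bumping the leftmost entry strictly greater than the inserted value down to the next row. The recording tableau Q records, in position (i, j), the step at which that cell was added to P.
  Insert 5 (step 1): P = [5];  Q = [1]
  Insert 1 (step 2): P = [1] / [5];  Q = [1] / [2]
  Insert 4 (step 3): P = [1, 4] / [5];  Q = [1, 3] / [2]
  Insert 2 (step 4): P = [1, 2] / [4] / [5];  Q = [1, 3] / [2] / [4]
  Insert 6 (step 5): P = [1, 2, 6] / [4] / [5];  Q = [1, 3, 5] / [2] / [4]
  Insert 8 (step 6): P = [1, 2, 6, 8] / [4] / [5];  Q = [1, 3, 5, 6] / [2] / [4]
  Insert 3 (step 7): P = [1, 2, 3, 8] / [4, 6] / [5];  Q = [1, 3, 5, 6] / [2, 7] / [4]
  Insert 7 (step 8): P = [1, 2, 3, 7] / [4, 6, 8] / [5];  Q = [1, 3, 5, 6] / [2, 7, 8] / [4]
Final shape: (4, 3, 1).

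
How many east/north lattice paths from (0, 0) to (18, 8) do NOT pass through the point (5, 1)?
Number of paths = 1097155

Total paths from (0, 0) to (18, 8): C(26, 18) = 1562275. Paths through (5, 1): (paths (0, 0) → (5, 1)) × (paths (5, 1) → (18, 8)) = C(6, 5) · C(20, 13) = 6 · 77520 = 465120. Avoidance count = 1562275 − 465120 = 1097155.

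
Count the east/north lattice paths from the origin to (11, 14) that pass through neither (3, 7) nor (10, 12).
Number of paths = 2030382

Inclusion–exclusion. Total paths: C(25, 11) = 4457400. Through P₁: C(10, 3)·C(15, 8) = 772200. Through P₂: C(22, 10)·C(3, 1) = 1939938. Since P₁ is strictly southwest of P₂, a monotone path through both must visit P₁ then P₂; paths through both = C(10, 3)·C(12, 7)·C(3, 1) = 285120. Avoid both = 4457400 − 772200 − 1939938 + 285120 = 2030382.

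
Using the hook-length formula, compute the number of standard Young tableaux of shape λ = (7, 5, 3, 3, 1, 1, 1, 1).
# SYT of shape (7, 5, 3, 3, 1, 1, 1, 1) = 2618916300

Hook-length formula: f^λ = n! / Π hook(c), product over all cells c of the Young diagram. For λ = (7, 5, 3, 3, 1, 1, 1, 1), n = 22 boxes. Hook lengths by row (left-to-right, top-to-bottom): [14, 9, 8, 5, 4, 2, 1]; [11, 6, 5, 2, 1]; [8, 3, 2]; [7, 2, 1]; [4]; [3]; [2]; [1]. Product of hooks = 429185433600. So f^λ = 22! / 429185433600 = 1124000727777607680000 / 429185433600 = 2618916300.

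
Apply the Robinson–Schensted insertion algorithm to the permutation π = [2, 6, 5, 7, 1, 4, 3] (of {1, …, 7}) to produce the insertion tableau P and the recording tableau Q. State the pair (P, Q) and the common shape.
P = [1, 3, 7] / [2, 4] / [5] / [6];  Q = [1, 2, 4] / [3, 6] / [5] / [7];  common shape = (3, 2, 1, 1)

Row-insert the values π_1, π_2, … into P one at a time, bumping the leftmost entry strictly greater than the inserted value down to the next row. The recording tableau Q records, in position (i, j), the step at which that cell was added to P.
  Insert 2 (step 1): P = [2];  Q = [1]
  Insert 6 (step 2): P = [2, 6];  Q = [1, 2]
  Insert 5 (step 3): P = [2, 5] / [6];  Q = [1, 2] / [3]
  Insert 7 (step 4): P = [2, 5, 7] / [6];  Q = [1, 2, 4] / [3]
  Insert 1 (step 5): P = [1, 5, 7] / [2] / [6];  Q = [1, 2, 4] / [3] / [5]
  Insert 4 (step 6): P = [1, 4, 7] / [2, 5] / [6];  Q = [1, 2, 4] / [3, 6] / [5]
  Insert 3 (step 7): P = [1, 3, 7] / [2, 4] / [5] / [6];  Q = [1, 2, 4] / [3, 6] / [5] / [7]
Final shape: (3, 2, 1, 1).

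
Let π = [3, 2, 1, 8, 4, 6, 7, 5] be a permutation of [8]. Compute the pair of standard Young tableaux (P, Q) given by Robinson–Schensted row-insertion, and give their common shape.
P = [1, 4, 5, 7] / [2, 6] / [3, 8];  Q = [1, 4, 6, 7] / [2, 5] / [3, 8];  common shape = (4, 2, 2)

Row-insert the values π_1, π_2, … into P one at a time, bumping the leftmost entry strictly greater than the inserted value down to the next row. The recording tableau Q records, in position (i, j), the step at which that cell was added to P.
  Insert 3 (step 1): P = [3];  Q = [1]
  Insert 2 (step 2): P = [2] / [3];  Q = [1] / [2]
  Insert 1 (step 3): P = [1] / [2] / [3];  Q = [1] / [2] / [3]
  Insert 8 (step 4): P = [1, 8] / [2] / [3];  Q = [1, 4] / [2] / [3]
  Insert 4 (step 5): P = [1, 4] / [2, 8] / [3];  Q = [1, 4] / [2, 5] / [3]
  Insert 6 (step 6): P = [1, 4, 6] / [2, 8] / [3];  Q = [1, 4, 6] / [2, 5] / [3]
  Insert 7 (step 7): P = [1, 4, 6, 7] / [2, 8] / [3];  Q = [1, 4, 6, 7] / [2, 5] / [3]
  Insert 5 (step 8): P = [1, 4, 5, 7] / [2, 6] / [3, 8];  Q = [1, 4, 6, 7] / [2, 5] / [3, 8]
Final shape: (4, 2, 2).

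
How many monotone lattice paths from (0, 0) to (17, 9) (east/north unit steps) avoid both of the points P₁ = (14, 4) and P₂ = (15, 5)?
Number of paths = 2812430

Inclusion–exclusion. Total paths: C(26, 17) = 3124550. Through P₁: C(18, 14)·C(8, 3) = 171360. Through P₂: C(20, 15)·C(6, 2) = 232560. Since P₁ is strictly southwest of P₂, a monotone path through both must visit P₁ then P₂; paths through both = C(18, 14)·C(2, 1)·C(6, 2) = 91800. Avoid both = 3124550 − 171360 − 232560 + 91800 = 2812430.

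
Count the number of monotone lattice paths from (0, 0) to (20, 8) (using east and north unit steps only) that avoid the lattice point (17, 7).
Number of paths = 1723689

Total paths from (0, 0) to (20, 8): C(28, 20) = 3108105. Paths through (17, 7): (paths (0, 0) → (17, 7)) × (paths (17, 7) → (20, 8)) = C(24, 17) · C(4, 3) = 346104 · 4 = 1384416. Avoidance count = 3108105 − 1384416 = 1723689.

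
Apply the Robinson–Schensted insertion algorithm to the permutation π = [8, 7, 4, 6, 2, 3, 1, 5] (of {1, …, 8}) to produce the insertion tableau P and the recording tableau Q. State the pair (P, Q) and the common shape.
P = [1, 3, 5] / [2, 6] / [4] / [7] / [8];  Q = [1, 4, 8] / [2, 6] / [3] / [5] / [7];  common shape = (3, 2, 1, 1, 1)

Row-insert the values π_1, π_2, … into P one at a time, bumping the leftmost entry strictly greater than the inserted value down to the next row. The recording tableau Q records, in position (i, j), the step at which that cell was added to P.
  Insert 8 (step 1): P = [8];  Q = [1]
  Insert 7 (step 2): P = [7] / [8];  Q = [1] / [2]
  Insert 4 (step 3): P = [4] / [7] / [8];  Q = [1] / [2] / [3]
  Insert 6 (step 4): P = [4, 6] / [7] / [8];  Q = [1, 4] / [2] / [3]
  Insert 2 (step 5): P = [2, 6] / [4] / [7] / [8];  Q = [1, 4] / [2] / [3] / [5]
  Insert 3 (step 6): P = [2, 3] / [4, 6] / [7] / [8];  Q = [1, 4] / [2, 6] / [3] / [5]
  Insert 1 (step 7): P = [1, 3] / [2, 6] / [4] / [7] / [8];  Q = [1, 4] / [2, 6] / [3] / [5] / [7]
  Insert 5 (step 8): P = [1, 3, 5] / [2, 6] / [4] / [7] / [8];  Q = [1, 4, 8] / [2, 6] / [3] / [5] / [7]
Final shape: (3, 2, 1, 1, 1).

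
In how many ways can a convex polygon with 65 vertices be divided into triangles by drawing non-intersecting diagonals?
C_63 = 94295850558771979787935384946380125

These polygon triangulations are counted by the Catalan number C_n = (1/(n + 1)) · C(2n, n). For n = 63: C_63 = (1/64) · C(126, 63) = 6034934435761406706427864636568328000/64 = 94295850558771979787935384946380125.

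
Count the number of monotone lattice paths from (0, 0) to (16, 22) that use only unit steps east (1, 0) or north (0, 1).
Number of paths = 22239974430

A monotone lattice path from (0, 0) to (16, 22) consists of 16 east steps and 22 north steps in some order, so it is determined by which 16 of the 38 steps are east. The count is C(38, 16) = 22239974430.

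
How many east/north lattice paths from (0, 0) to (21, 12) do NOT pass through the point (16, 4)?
Number of paths = 348581805

Total paths from (0, 0) to (21, 12): C(33, 21) = 354817320. Paths through (16, 4): (paths (0, 0) → (16, 4)) × (paths (16, 4) → (21, 12)) = C(20, 16) · C(13, 5) = 4845 · 1287 = 6235515. Avoidance count = 354817320 − 6235515 = 348581805.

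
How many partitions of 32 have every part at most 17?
p(32, parts ≤ 17) = 7841

Use the recurrence p(n, m) = p(n, m−1) + p(n−m, m): either the largest part is < m (count p(n, m−1)) or the largest part is exactly m (remove one copy of m, count p(n−m, m)). With p(0, ·) = 1 this gives p(32, parts ≤ 17) = 7841. (By conjugating Young diagrams, this also counts partitions of 32 into at most 17 parts.)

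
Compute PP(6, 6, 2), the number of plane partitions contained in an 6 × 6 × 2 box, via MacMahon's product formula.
PP(6, 6, 2) = 226512

Evaluate the triple product over i = 1..6, j = 1..6, k = 1..2. The factors are (2/1) · (3/2) · (3/2) · (4/3) · (4/3) · (5/4) · (5/4) · (6/5) · … (72 factors total). The numerators and denominators telescope so the product is an integer; carrying out the multiplication exactly gives PP(6, 6, 2) = 226512.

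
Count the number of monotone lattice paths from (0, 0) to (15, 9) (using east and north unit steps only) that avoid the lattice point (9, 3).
Number of paths = 1104224

Total paths from (0, 0) to (15, 9): C(24, 15) = 1307504. Paths through (9, 3): (paths (0, 0) → (9, 3)) × (paths (9, 3) → (15, 9)) = C(12, 9) · C(12, 6) = 220 · 924 = 203280. Avoidance count = 1307504 − 203280 = 1104224.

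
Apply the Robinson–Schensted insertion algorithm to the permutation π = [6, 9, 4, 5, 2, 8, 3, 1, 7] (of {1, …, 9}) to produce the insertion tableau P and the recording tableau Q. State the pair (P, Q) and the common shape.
P = [1, 3, 7] / [2, 5, 8] / [4, 9] / [6];  Q = [1, 2, 6] / [3, 4, 9] / [5, 7] / [8];  common shape = (3, 3, 2, 1)

Row-insert the values π_1, π_2, … into P one at a time, bumping the leftmost entry strictly greater than the inserted value down to the next row. The recording tableau Q records, in position (i, j), the step at which that cell was added to P.
  Insert 6 (step 1): P = [6];  Q = [1]
  Insert 9 (step 2): P = [6, 9];  Q = [1, 2]
  Insert 4 (step 3): P = [4, 9] / [6];  Q = [1, 2] / [3]
  Insert 5 (step 4): P = [4, 5] / [6, 9];  Q = [1, 2] / [3, 4]
  Insert 2 (step 5): P = [2, 5] / [4, 9] / [6];  Q = [1, 2] / [3, 4] / [5]
  Insert 8 (step 6): P = [2, 5, 8] / [4, 9] / [6];  Q = [1, 2, 6] / [3, 4] / [5]
  Insert 3 (step 7): P = [2, 3, 8] / [4, 5] / [6, 9];  Q = [1, 2, 6] / [3, 4] / [5, 7]
  Insert 1 (step 8): P = [1, 3, 8] / [2, 5] / [4, 9] / [6];  Q = [1, 2, 6] / [3, 4] / [5, 7] / [8]
  Insert 7 (step 9): P = [1, 3, 7] / [2, 5, 8] / [4, 9] / [6];  Q = [1, 2, 6] / [3, 4, 9] / [5, 7] / [8]
Final shape: (3, 3, 2, 1).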